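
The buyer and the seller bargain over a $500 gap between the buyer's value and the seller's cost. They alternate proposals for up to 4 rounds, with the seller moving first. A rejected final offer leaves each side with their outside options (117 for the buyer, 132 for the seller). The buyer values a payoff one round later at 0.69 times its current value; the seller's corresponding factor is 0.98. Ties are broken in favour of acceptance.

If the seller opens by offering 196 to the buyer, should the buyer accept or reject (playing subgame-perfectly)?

Accept

Round 4 (the buyer proposes): the seller gets 132 if talks fail, so the buyer offers 132 and keeps 368.
Round 3 (the seller proposes): the buyer can get 368 next round, worth 0.69 × 368 = 253.92 now, so the seller offers 253.92, keeping 246.08.
Round 2 (the buyer proposes): the seller can get 246.08 next round, worth 0.98 × 246.08 = 241.1584 now. The buyer offers 241.1584 and keeps 500 − 241.1584 = 258.8416.
So by rejecting in round 1, the buyer gets 258.8416 next round, worth 0.69 × 258.8416 = 178.600704 now.
Offer 196 ≥ 178.600704, so the buyer accepts.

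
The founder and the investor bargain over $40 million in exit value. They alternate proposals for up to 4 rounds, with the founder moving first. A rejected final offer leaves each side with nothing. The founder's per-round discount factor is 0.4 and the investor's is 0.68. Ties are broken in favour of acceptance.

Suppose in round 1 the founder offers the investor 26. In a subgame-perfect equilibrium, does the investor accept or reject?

Round 4 (the investor proposes): the founder will accept anything ≥ 0, so the investor offers 0 and keeps 40.
Round 3 (the founder proposes): the investor can get 40 next round, worth 0.68 × 40 = 27.2 now. The founder offers 27.2 and keeps 40 − 27.2 = 12.8.
Round 2 (the investor proposes): the founder can get 12.8 next round, worth 0.4 × 12.8 = 5.12 now, so the investor offers 5.12, keeping 34.88.
So by rejecting in round 1, the investor gets 34.88 next round, worth 0.68 × 34.88 = 23.7184 now.
Offer 26 ≥ 23.7184, so the investor accepts.

Accept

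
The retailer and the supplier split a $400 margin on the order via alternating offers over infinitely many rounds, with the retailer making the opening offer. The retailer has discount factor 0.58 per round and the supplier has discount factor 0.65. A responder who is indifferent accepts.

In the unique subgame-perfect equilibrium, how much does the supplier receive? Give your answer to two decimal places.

Let x be the retailer's share when the retailer proposes and y be the supplier's share when the supplier proposes.
The supplier accepts iff offered ≥ 0.65·y, so x = 400 − 0.65y. Symmetrically y = 400 − 0.58x.
Substituting: x = 400 − 0.65(400 − 0.58x), giving x(1 − 0.58·0.65) = 400(1 − 0.65).
So x = 400 × 0.35 / 0.623 ≈ 224.7191, and the supplier receives 400 − x ≈ 175.2809.

175.28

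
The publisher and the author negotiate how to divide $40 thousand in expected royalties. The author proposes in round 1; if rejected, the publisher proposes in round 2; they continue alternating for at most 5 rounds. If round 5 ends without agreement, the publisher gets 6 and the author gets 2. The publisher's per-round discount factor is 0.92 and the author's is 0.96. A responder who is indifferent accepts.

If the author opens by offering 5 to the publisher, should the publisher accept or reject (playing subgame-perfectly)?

Round 5 (the author proposes): the publisher gets 6 if talks fail, so the author offers 6 and keeps 34.
Round 4 (the publisher proposes): the author can get 34 next round, worth 0.96 × 34 = 32.64 now; the publisher offers that and keeps 7.36.
Round 3 (the author proposes): the publisher can get 7.36 next round, worth 0.92 × 7.36 = 6.7712 now. The author offers 6.7712 and keeps 40 − 6.7712 = 33.2288.
Round 2 (the publisher proposes): the author can get 33.2288 next round, worth 0.96 × 33.2288 = 31.899648 now, so the publisher offers 31.899648, keeping 8.100352.
So by rejecting in round 1, the publisher gets 8.100352 next round, worth 0.92 × 8.100352 = 7.45232384 now.
Offer 5 < 7.45232384, so the publisher rejects.

Reject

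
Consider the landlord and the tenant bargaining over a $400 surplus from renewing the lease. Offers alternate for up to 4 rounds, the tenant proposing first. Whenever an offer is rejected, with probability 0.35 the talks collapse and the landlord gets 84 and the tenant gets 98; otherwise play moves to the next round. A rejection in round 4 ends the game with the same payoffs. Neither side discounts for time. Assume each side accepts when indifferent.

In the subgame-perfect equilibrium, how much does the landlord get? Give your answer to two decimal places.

Round 4 (the landlord proposes): the tenant gets 98 if talks fail, so the landlord offers 98 and keeps 302.
Round 3 (the tenant proposes): rejecting gives the landlord an expected 0.65 × 302 + 0.35 × 84 = 225.7, so the tenant offers 225.7, keeping 174.3.
Round 2 (the landlord proposes): rejecting gives the tenant an expected 0.65 × 174.3 + 0.35 × 98 = 147.595. The landlord offers 147.595 and keeps 400 − 147.595 = 252.405.
Round 1 (the tenant proposes): rejecting gives the landlord an expected 0.65 × 252.405 + 0.35 × 84 = 193.46325, so the tenant offers 193.46325, keeping 206.53675.

193.46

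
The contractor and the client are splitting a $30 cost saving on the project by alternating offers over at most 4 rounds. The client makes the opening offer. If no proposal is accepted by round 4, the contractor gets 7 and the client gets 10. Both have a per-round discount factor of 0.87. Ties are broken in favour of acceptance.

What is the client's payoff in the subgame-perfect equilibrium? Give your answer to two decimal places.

13.44

Round 4 (the contractor proposes): the client gets 10 if talks fail, so the contractor offers 10 and keeps 20.
Round 3 (the client proposes): the contractor can get 20 next round, worth 0.87 × 20 = 17.4 now; the client offers that and keeps 12.6.
Round 2 (the contractor proposes): the client can get 12.6 next round, worth 0.87 × 12.6 = 10.962 now; the contractor offers that and keeps 19.038.
Round 1 (the client proposes): the contractor can get 19.038 next round, worth 0.87 × 19.038 = 16.56306 now, so the client offers 16.56306, keeping 13.43694.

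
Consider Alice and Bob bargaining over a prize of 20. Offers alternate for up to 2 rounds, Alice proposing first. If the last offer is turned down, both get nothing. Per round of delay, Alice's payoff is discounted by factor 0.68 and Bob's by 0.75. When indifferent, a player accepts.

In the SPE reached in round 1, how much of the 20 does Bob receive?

15

Round 2 (Bob proposes): Alice will accept anything ≥ 0, so Bob offers 0 and keeps 20.
Round 1 (Alice proposes): Bob can get 20 next round, worth 0.75 × 20 = 15 now. Alice offers 15 and keeps 20 − 15 = 5.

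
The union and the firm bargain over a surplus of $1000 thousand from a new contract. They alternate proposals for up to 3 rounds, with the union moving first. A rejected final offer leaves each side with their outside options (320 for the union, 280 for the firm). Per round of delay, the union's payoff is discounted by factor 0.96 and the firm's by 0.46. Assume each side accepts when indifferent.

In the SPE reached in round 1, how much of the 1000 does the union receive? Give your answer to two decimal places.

857.95

Work backward from the last round.
Round 3 (the union proposes): the firm gets 280 if talks fail, so the union offers 280 and keeps 720.
Round 2 (the firm proposes): the union can get 720 next round, worth 0.96 × 720 = 691.2 now, so the firm offers 691.2, keeping 308.8.
Round 1 (the union proposes): the firm can get 308.8 next round, worth 0.46 × 308.8 = 142.048 now; the union offers that and keeps 857.952.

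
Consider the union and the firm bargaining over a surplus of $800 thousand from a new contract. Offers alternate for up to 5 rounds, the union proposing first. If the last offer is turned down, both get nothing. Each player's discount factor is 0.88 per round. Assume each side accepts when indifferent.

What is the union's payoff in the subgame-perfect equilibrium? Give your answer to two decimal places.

By backward induction:
Round 5 (the union proposes): the firm will accept anything ≥ 0, so the union offers 0 and keeps 800.
Round 4 (the firm proposes): the union can get 800 next round, worth 0.88 × 800 = 704 now; the firm offers that and keeps 96.
Round 3 (the union proposes): the firm can get 96 next round, worth 0.88 × 96 = 84.48 now, so the union offers 84.48, keeping 715.52.
Round 2 (the firm proposes): the union can get 715.52 next round, worth 0.88 × 715.52 = 629.6576 now, so the firm offers 629.6576, keeping 170.3424.
Round 1 (the union proposes): the firm can get 170.3424 next round, worth 0.88 × 170.3424 = 149.901312 now. The union offers 149.901312 and keeps 800 − 149.901312 = 650.098688.

650.10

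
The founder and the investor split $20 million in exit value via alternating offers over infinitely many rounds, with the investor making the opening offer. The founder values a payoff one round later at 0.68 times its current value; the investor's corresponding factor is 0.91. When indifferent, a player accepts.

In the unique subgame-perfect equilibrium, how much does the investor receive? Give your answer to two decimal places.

When the investor proposes, the founder accepts any offer worth at least 0.68 times what the founder would get by proposing next round; and vice versa.
This gives x = 20 − 0.68y and y = 20 − 0.91x, where x and y are each side's share when it proposes.
Hence (1 − 0.68·0.91)x = 20(1 − 0.68), i.e. 0.3812·x = 6.4.
x ≈ 16.7891; the founder's share is 20 − x ≈ 3.2109.

16.79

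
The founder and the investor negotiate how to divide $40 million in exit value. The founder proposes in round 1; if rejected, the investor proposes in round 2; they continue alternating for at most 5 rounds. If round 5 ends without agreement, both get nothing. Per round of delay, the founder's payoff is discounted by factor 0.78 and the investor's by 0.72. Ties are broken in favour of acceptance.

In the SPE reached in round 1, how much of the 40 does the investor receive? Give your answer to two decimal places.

Round 5 (the founder proposes): rejection yields 0 for the investor; the founder offers 0 and keeps 40.
Round 4 (the investor proposes): the founder can get 40 next round, worth 0.78 × 40 = 31.2 now. The investor offers 31.2 and keeps 40 − 31.2 = 8.8.
Round 3 (the founder proposes): the investor can get 8.8 next round, worth 0.72 × 8.8 = 6.336 now. The founder offers 6.336 and keeps 40 − 6.336 = 33.664.
Round 2 (the investor proposes): the founder can get 33.664 next round, worth 0.78 × 33.664 = 26.25792 now; the investor offers that and keeps 13.74208.
Round 1 (the founder proposes): the investor can get 13.74208 next round, worth 0.72 × 13.74208 = 9.8942976 now. The founder offers 9.8942976 and keeps 40 − 9.8942976 = 30.1057024.

9.89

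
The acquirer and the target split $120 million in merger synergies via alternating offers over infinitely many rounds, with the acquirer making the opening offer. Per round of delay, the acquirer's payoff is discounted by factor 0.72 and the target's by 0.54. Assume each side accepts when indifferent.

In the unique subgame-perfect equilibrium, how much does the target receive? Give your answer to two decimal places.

In a stationary SPE each proposer offers the other exactly their discounted continuation value.
If the acquirer keeps x when proposing and the target keeps y when proposing, then x = 120 − 0.54y and y = 120 − 0.72x.
Solving: x = 120(1 − 0.54) / (1 − 0.72·0.54) = 55.2 / 0.6112 ≈ 90.3141.
The target gets 120 − 90.3141 ≈ 29.6859.

29.69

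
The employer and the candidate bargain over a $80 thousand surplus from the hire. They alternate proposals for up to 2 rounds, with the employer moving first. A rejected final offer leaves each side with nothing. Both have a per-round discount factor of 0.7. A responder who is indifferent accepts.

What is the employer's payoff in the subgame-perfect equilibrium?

24

Round 2 (the candidate proposes): rejection yields 0 for the employer; the candidate offers 0 and keeps 80.
Round 1 (the employer proposes): the candidate can get 80 next round, worth 0.7 × 80 = 56 now. The employer offers 56 and keeps 80 − 56 = 24.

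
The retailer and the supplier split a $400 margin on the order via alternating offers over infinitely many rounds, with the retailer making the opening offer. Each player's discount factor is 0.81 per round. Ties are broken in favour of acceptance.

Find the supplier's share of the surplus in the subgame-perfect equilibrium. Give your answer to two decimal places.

179.01

Let x be the retailer's share when the retailer proposes and y be the supplier's share when the supplier proposes.
The supplier accepts iff offered ≥ 0.81·y, so x = 400 − 0.81y. Symmetrically y = 400 − 0.81x.
Substituting: x = 400 − 0.81(400 − 0.81x), giving x(1 − 0.81·0.81) = 400(1 − 0.81).
So x = 400 × 0.19 / 0.3439 ≈ 220.9945, and the supplier receives 400 − x ≈ 179.0055.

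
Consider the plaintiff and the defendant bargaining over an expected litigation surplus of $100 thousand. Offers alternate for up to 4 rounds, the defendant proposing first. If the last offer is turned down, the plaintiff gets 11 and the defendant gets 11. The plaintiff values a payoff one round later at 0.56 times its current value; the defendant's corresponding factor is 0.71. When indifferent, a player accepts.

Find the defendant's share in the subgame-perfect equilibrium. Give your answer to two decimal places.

63.94

Round 4 (the plaintiff proposes): the defendant gets 11 if talks fail, so the plaintiff offers 11 and keeps 89.
Round 3 (the defendant proposes): the plaintiff can get 89 next round, worth 0.56 × 89 = 49.84 now, so the defendant offers 49.84, keeping 50.16.
Round 2 (the plaintiff proposes): the defendant can get 50.16 next round, worth 0.71 × 50.16 = 35.6136 now, so the plaintiff offers 35.6136, keeping 64.3864.
Round 1 (the defendant proposes): the plaintiff can get 64.3864 next round, worth 0.56 × 64.3864 = 36.056384 now; the defendant offers that and keeps 63.943616.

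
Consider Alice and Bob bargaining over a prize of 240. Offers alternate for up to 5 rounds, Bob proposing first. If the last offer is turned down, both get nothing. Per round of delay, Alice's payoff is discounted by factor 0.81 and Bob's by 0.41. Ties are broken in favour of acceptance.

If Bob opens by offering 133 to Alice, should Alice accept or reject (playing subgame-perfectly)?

Reject

Round 5 (Bob proposes): rejection yields 0 for Alice; Bob offers 0 and keeps 240.
Round 4 (Alice proposes): Bob can get 240 next round, worth 0.41 × 240 = 98.4 now; Alice offers that and keeps 141.6.
Round 3 (Bob proposes): Alice can get 141.6 next round, worth 0.81 × 141.6 = 114.696 now, so Bob offers 114.696, keeping 125.304.
Round 2 (Alice proposes): Bob can get 125.304 next round, worth 0.41 × 125.304 = 51.37464 now, so Alice offers 51.37464, keeping 188.62536.
So by rejecting in round 1, Alice gets 188.62536 next round, worth 0.81 × 188.62536 = 152.7865416 now.
Offer 133 < 152.7865416, so Alice rejects.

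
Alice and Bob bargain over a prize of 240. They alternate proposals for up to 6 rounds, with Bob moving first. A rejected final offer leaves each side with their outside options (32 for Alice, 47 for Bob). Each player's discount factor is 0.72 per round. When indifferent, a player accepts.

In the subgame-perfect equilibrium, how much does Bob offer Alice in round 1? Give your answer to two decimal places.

110.81

Round 6 (Alice proposes): Bob gets 47 if talks fail, so Alice offers 47 and keeps 193.
Round 5 (Bob proposes): Alice can get 193 next round, worth 0.72 × 193 = 138.96 now; Bob offers that and keeps 101.04.
Round 4 (Alice proposes): Bob can get 101.04 next round, worth 0.72 × 101.04 = 72.7488 now. Alice offers 72.7488 and keeps 240 − 72.7488 = 167.2512.
Round 3 (Bob proposes): Alice can get 167.2512 next round, worth 0.72 × 167.2512 = 120.420864 now; Bob offers that and keeps 119.579136.
Round 2 (Alice proposes): Bob can get 119.579136 next round, worth 0.72 × 119.579136 = 86.09697792 now. Alice offers 86.09697792 and keeps 240 − 86.09697792 = 153.90302208.
Round 1 (Bob proposes): Alice can get 153.90302208 next round, worth 0.72 × 153.90302208 = 110.8101758976 now, so Bob offers 110.8101758976, keeping 129.1898241024.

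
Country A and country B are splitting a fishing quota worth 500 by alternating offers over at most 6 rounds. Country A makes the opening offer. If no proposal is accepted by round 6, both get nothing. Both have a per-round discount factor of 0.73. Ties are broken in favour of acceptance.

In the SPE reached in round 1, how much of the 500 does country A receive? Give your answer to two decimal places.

245.28

Round 6 (country B proposes): country A will accept anything ≥ 0, so country B offers 0 and keeps 500.
Round 5 (country A proposes): country B can get 500 next round, worth 0.73 × 500 = 365 now, so country A offers 365, keeping 135.
Round 4 (country B proposes): country A can get 135 next round, worth 0.73 × 135 = 98.55 now, so country B offers 98.55, keeping 401.45.
Round 3 (country A proposes): country B can get 401.45 next round, worth 0.73 × 401.45 = 293.0585 now; country A offers that and keeps 206.9415.
Round 2 (country B proposes): country A can get 206.9415 next round, worth 0.73 × 206.9415 = 151.067295 now; country B offers that and keeps 348.932705.
Round 1 (country A proposes): country B can get 348.932705 next round, worth 0.73 × 348.932705 = 254.72087465 now. Country A offers 254.72087465 and keeps 500 − 254.72087465 = 245.27912535.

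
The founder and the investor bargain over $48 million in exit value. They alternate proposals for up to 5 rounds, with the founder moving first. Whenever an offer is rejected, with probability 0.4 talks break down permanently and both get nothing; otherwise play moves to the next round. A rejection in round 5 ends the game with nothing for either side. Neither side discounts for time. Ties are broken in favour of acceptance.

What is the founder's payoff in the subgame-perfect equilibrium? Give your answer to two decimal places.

By backward induction:
Round 5 (the founder proposes): rejection yields 0 for the investor; the founder offers 0 and keeps 48.
Round 4 (the investor proposes): rejecting gives the founder an expected 0.6 × 48 = 28.8; the investor offers that and keeps 19.2.
Round 3 (the founder proposes): rejecting gives the investor an expected 0.6 × 19.2 = 11.52; the founder offers that and keeps 36.48.
Round 2 (the investor proposes): rejecting gives the founder an expected 0.6 × 36.48 = 21.888; the investor offers that and keeps 26.112.
Round 1 (the founder proposes): rejecting gives the investor an expected 0.6 × 26.112 = 15.6672; the founder offers that and keeps 32.3328.

32.33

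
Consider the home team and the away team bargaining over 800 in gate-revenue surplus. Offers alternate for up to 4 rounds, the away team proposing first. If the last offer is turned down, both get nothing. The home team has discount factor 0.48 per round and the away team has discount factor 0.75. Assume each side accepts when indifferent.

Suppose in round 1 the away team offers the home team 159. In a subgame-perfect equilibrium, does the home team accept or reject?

Reject

Round 4 (the home team proposes): the away team will accept anything ≥ 0, so the home team offers 0 and keeps 800.
Round 3 (the away team proposes): the home team can get 800 next round, worth 0.48 × 800 = 384 now, so the away team offers 384, keeping 416.
Round 2 (the home team proposes): the away team can get 416 next round, worth 0.75 × 416 = 312 now, so the home team offers 312, keeping 488.
So by rejecting in round 1, the home team gets 488 next round, worth 0.48 × 488 = 234.24 now.
Offer 159 < 234.24, so the home team rejects.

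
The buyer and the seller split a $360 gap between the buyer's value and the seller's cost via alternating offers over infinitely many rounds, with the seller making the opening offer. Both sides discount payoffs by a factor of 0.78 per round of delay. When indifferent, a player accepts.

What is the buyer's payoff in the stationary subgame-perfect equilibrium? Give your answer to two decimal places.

In a stationary SPE each proposer offers the other exactly their discounted continuation value.
If the seller keeps x when proposing and the buyer keeps y when proposing, then x = 360 − 0.78y and y = 360 − 0.78x.
Solving: x = 360(1 − 0.78) / (1 − 0.78·0.78) = 79.2 / 0.3916 ≈ 202.2472.
The buyer gets 360 − 202.2472 ≈ 157.7528.

157.75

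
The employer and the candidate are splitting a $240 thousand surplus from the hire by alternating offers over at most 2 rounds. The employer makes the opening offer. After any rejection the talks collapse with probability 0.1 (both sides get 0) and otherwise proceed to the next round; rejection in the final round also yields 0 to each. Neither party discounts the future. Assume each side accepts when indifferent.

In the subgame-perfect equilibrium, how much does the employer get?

24

Round 2 (the candidate proposes): the employer will accept anything ≥ 0, so the candidate offers 0 and keeps 240.
Round 1 (the employer proposes): rejecting gives the candidate an expected 0.9 × 240 = 216; the employer offers that and keeps 24.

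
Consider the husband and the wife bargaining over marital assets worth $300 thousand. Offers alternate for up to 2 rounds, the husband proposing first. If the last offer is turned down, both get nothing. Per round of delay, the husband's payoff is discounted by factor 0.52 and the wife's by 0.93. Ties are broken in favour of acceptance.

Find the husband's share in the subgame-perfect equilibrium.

21

Round 2 (the wife proposes): rejection yields 0 for the husband; the wife offers 0 and keeps 300.
Round 1 (the husband proposes): the wife can get 300 next round, worth 0.93 × 300 = 279 now, so the husband offers 279, keeping 21.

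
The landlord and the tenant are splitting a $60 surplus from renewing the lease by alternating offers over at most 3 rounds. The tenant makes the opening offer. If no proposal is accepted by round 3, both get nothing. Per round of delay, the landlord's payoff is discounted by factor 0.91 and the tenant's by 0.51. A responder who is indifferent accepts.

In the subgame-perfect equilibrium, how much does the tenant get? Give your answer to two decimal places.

By backward induction:
Round 3 (the tenant proposes): rejection yields 0 for the landlord; the tenant offers 0 and keeps 60.
Round 2 (the landlord proposes): the tenant can get 60 next round, worth 0.51 × 60 = 30.6 now, so the landlord offers 30.6, keeping 29.4.
Round 1 (the tenant proposes): the landlord can get 29.4 next round, worth 0.91 × 29.4 = 26.754 now, so the tenant offers 26.754, keeping 33.246.

33.25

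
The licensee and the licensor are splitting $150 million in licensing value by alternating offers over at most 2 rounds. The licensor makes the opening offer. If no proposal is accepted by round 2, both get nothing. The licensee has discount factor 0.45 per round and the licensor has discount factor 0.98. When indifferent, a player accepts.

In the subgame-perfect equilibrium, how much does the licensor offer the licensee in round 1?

67.5

Solve by backward induction from round 2.
Round 2 (the licensee proposes): rejection yields 0 for the licensor; the licensee offers 0 and keeps 150.
Round 1 (the licensor proposes): the licensee can get 150 next round, worth 0.45 × 150 = 67.5 now; the licensor offers that and keeps 82.5.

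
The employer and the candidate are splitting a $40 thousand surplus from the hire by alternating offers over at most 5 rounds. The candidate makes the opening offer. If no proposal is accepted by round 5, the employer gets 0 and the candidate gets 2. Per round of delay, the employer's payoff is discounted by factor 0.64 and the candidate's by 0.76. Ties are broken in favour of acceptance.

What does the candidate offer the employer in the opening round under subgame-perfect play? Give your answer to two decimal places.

Round 5 (the candidate proposes): rejection yields 0 for the employer; the candidate offers 0 and keeps 40.
Round 4 (the employer proposes): the candidate can get 40 next round, worth 0.76 × 40 = 30.4 now; the employer offers that and keeps 9.6.
Round 3 (the candidate proposes): the employer can get 9.6 next round, worth 0.64 × 9.6 = 6.144 now. The candidate offers 6.144 and keeps 40 − 6.144 = 33.856.
Round 2 (the employer proposes): the candidate can get 33.856 next round, worth 0.76 × 33.856 = 25.73056 now. The employer offers 25.73056 and keeps 40 − 25.73056 = 14.26944.
Round 1 (the candidate proposes): the employer can get 14.26944 next round, worth 0.64 × 14.26944 = 9.1324416 now. The candidate offers 9.1324416 and keeps 40 − 9.1324416 = 30.8675584.

9.13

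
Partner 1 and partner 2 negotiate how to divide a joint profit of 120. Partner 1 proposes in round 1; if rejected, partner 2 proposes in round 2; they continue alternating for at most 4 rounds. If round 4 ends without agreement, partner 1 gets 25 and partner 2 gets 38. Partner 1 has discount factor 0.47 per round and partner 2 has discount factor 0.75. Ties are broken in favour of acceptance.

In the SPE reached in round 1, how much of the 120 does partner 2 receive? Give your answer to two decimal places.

72.82

Round 4 (partner 2 proposes): partner 1 gets 25 if talks fail, so partner 2 offers 25 and keeps 95.
Round 3 (partner 1 proposes): partner 2 can get 95 next round, worth 0.75 × 95 = 71.25 now, so partner 1 offers 71.25, keeping 48.75.
Round 2 (partner 2 proposes): partner 1 can get 48.75 next round, worth 0.47 × 48.75 = 22.9125 now; partner 2 offers that and keeps 97.0875.
Round 1 (partner 1 proposes): partner 2 can get 97.0875 next round, worth 0.75 × 97.0875 = 72.815625 now. Partner 1 offers 72.815625 and keeps 120 − 72.815625 = 47.184375.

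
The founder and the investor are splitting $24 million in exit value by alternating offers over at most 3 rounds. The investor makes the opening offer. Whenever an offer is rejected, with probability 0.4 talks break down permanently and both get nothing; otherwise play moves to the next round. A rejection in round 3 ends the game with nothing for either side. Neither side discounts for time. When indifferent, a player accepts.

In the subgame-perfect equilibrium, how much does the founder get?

5.76

Round 3 (the investor proposes): the founder will accept anything ≥ 0, so the investor offers 0 and keeps 24.
Round 2 (the founder proposes): rejecting gives the investor an expected 0.6 × 24 = 14.4. The founder offers 14.4 and keeps 24 − 14.4 = 9.6.
Round 1 (the investor proposes): rejecting gives the founder an expected 0.6 × 9.6 = 5.76; the investor offers that and keeps 18.24.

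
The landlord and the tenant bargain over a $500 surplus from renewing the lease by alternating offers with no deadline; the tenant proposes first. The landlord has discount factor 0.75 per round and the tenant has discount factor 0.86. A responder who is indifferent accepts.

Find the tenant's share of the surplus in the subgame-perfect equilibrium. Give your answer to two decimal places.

Let x be the tenant's share when the tenant proposes and y be the landlord's share when the landlord proposes.
The landlord accepts iff offered ≥ 0.75·y, so x = 500 − 0.75y. Symmetrically y = 500 − 0.86x.
Substituting: x = 500 − 0.75(500 − 0.86x), giving x(1 − 0.86·0.75) = 500(1 − 0.75).
So x = 500 × 0.25 / 0.355 ≈ 352.1127, and the landlord receives 500 − x ≈ 147.8873.

352.11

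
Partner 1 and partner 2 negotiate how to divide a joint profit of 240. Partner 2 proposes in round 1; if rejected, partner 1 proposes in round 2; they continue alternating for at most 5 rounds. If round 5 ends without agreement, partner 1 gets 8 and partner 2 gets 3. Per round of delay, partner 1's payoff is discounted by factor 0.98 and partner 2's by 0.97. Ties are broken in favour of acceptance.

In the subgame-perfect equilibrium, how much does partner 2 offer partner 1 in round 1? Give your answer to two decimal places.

20.99

Round 5 (partner 2 proposes): partner 1 gets 8 if talks fail, so partner 2 offers 8 and keeps 232.
Round 4 (partner 1 proposes): partner 2 can get 232 next round, worth 0.97 × 232 = 225.04 now. Partner 1 offers 225.04 and keeps 240 − 225.04 = 14.96.
Round 3 (partner 2 proposes): partner 1 can get 14.96 next round, worth 0.98 × 14.96 = 14.6608 now. Partner 2 offers 14.6608 and keeps 240 − 14.6608 = 225.3392.
Round 2 (partner 1 proposes): partner 2 can get 225.3392 next round, worth 0.97 × 225.3392 = 218.579024 now; partner 1 offers that and keeps 21.420976.
Round 1 (partner 2 proposes): partner 1 can get 21.420976 next round, worth 0.98 × 21.420976 = 20.99255648 now, so partner 2 offers 20.99255648, keeping 219.00744352.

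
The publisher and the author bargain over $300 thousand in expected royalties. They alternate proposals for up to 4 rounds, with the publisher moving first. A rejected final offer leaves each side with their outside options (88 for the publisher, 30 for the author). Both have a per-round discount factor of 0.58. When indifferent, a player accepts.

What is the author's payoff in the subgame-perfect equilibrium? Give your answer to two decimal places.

Round 4 (the author proposes): the publisher gets 88 if talks fail, so the author offers 88 and keeps 212.
Round 3 (the publisher proposes): the author can get 212 next round, worth 0.58 × 212 = 122.96 now. The publisher offers 122.96 and keeps 300 − 122.96 = 177.04.
Round 2 (the author proposes): the publisher can get 177.04 next round, worth 0.58 × 177.04 = 102.6832 now. The author offers 102.6832 and keeps 300 − 102.6832 = 197.3168.
Round 1 (the publisher proposes): the author can get 197.3168 next round, worth 0.58 × 197.3168 = 114.443744 now. The publisher offers 114.443744 and keeps 300 − 114.443744 = 185.556256.

114.44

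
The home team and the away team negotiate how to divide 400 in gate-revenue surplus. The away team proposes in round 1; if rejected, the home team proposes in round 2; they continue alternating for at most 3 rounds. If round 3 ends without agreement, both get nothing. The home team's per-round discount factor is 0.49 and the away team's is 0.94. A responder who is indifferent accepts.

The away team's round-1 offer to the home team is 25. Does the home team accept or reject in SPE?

Accept

Work out the home team's continuation value if the offer is rejected.
Round 3 (the away team proposes): rejection yields 0 for the home team; the away team offers 0 and keeps 400.
Round 2 (the home team proposes): the away team can get 400 next round, worth 0.94 × 400 = 376 now; the home team offers that and keeps 24.
So by rejecting in round 1, the home team gets 24 next round, worth 0.49 × 24 = 11.76 now.
Offer 25 ≥ 11.76, so the home team accepts.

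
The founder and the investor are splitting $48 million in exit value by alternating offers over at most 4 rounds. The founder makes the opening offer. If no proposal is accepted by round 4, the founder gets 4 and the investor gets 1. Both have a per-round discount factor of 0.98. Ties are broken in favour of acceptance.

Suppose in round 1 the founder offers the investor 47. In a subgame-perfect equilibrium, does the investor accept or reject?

Accept

Round 4 (the investor proposes): the founder gets 4 if talks fail, so the investor offers 4 and keeps 44.
Round 3 (the founder proposes): the investor can get 44 next round, worth 0.98 × 44 = 43.12 now, so the founder offers 43.12, keeping 4.88.
Round 2 (the investor proposes): the founder can get 4.88 next round, worth 0.98 × 4.88 = 4.7824 now; the investor offers that and keeps 43.2176.
So by rejecting in round 1, the investor gets 43.2176 next round, worth 0.98 × 43.2176 = 42.353248 now.
Offer 47 ≥ 42.353248, so the investor accepts.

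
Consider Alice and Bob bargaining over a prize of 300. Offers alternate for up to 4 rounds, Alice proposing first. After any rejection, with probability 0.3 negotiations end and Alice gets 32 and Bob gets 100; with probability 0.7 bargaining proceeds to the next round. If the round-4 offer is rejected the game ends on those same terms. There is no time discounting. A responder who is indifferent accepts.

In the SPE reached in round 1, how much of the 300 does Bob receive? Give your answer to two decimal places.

By backward induction:
Round 4 (Bob proposes): Alice gets 32 if talks fail, so Bob offers 32 and keeps 268.
Round 3 (Alice proposes): rejecting gives Bob an expected 0.7 × 268 + 0.3 × 100 = 217.6. Alice offers 217.6 and keeps 300 − 217.6 = 82.4.
Round 2 (Bob proposes): rejecting gives Alice an expected 0.7 × 82.4 + 0.3 × 32 = 67.28. Bob offers 67.28 and keeps 300 − 67.28 = 232.72.
Round 1 (Alice proposes): rejecting gives Bob an expected 0.7 × 232.72 + 0.3 × 100 = 192.904; Alice offers that and keeps 107.096.

192.90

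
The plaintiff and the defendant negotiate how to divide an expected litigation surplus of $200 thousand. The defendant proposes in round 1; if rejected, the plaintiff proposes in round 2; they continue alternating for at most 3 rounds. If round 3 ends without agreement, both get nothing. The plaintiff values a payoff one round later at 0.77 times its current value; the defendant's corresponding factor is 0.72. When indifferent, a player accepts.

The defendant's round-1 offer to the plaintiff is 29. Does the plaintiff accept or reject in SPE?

Reject

Round 3 (the defendant proposes): rejection yields 0 for the plaintiff; the defendant offers 0 and keeps 200.
Round 2 (the plaintiff proposes): the defendant can get 200 next round, worth 0.72 × 200 = 144 now. The plaintiff offers 144 and keeps 200 − 144 = 56.
So by rejecting in round 1, the plaintiff gets 56 next round, worth 0.77 × 56 = 43.12 now.
Offer 29 < 43.12, so the plaintiff rejects.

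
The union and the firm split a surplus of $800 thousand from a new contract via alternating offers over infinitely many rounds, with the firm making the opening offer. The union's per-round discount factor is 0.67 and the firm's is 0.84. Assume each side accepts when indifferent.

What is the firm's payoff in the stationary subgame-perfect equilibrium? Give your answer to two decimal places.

603.84

Let x be the firm's share when the firm proposes and y be the union's share when the union proposes.
The union accepts iff offered ≥ 0.67·y, so x = 800 − 0.67y. Symmetrically y = 800 − 0.84x.
Substituting: x = 800 − 0.67(800 − 0.84x), giving x(1 − 0.84·0.67) = 800(1 − 0.67).
So x = 800 × 0.33 / 0.4372 ≈ 603.8426, and the union receives 800 − x ≈ 196.1574.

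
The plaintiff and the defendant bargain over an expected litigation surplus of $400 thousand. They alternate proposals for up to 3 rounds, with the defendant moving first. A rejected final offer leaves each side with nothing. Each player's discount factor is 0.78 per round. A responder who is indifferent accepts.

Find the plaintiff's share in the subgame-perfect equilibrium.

Round 3 (the defendant proposes): the plaintiff will accept anything ≥ 0, so the defendant offers 0 and keeps 400.
Round 2 (the plaintiff proposes): the defendant can get 400 next round, worth 0.78 × 400 = 312 now; the plaintiff offers that and keeps 88.
Round 1 (the defendant proposes): the plaintiff can get 88 next round, worth 0.78 × 88 = 68.64 now. The defendant offers 68.64 and keeps 400 − 68.64 = 331.36.

68.64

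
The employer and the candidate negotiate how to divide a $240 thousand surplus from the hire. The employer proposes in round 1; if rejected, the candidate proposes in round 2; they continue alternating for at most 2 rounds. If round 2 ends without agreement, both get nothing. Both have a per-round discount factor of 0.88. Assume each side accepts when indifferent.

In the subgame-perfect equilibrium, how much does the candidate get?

211.2

Round 2 (the candidate proposes): rejection yields 0 for the employer; the candidate offers 0 and keeps 240.
Round 1 (the employer proposes): the candidate can get 240 next round, worth 0.88 × 240 = 211.2 now; the employer offers that and keeps 28.8.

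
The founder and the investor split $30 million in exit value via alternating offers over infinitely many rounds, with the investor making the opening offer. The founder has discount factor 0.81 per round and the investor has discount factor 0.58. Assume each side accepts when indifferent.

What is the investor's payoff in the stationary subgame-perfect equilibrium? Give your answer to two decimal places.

In a stationary SPE each proposer offers the other exactly their discounted continuation value.
If the investor keeps x when proposing and the founder keeps y when proposing, then x = 30 − 0.81y and y = 30 − 0.58x.
Solving: x = 30(1 − 0.81) / (1 − 0.58·0.81) = 5.7 / 0.5302 ≈ 10.7507.
The founder gets 30 − 10.7507 ≈ 19.2493.

10.75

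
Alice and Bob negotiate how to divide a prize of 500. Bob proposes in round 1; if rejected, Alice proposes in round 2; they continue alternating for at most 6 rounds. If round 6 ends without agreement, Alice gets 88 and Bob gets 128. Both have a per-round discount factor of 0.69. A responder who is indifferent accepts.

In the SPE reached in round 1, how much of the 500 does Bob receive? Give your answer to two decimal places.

283.95

Round 6 (Alice proposes): Bob gets 128 if talks fail, so Alice offers 128 and keeps 372.
Round 5 (Bob proposes): Alice can get 372 next round, worth 0.69 × 372 = 256.68 now, so Bob offers 256.68, keeping 243.32.
Round 4 (Alice proposes): Bob can get 243.32 next round, worth 0.69 × 243.32 = 167.8908 now, so Alice offers 167.8908, keeping 332.1092.
Round 3 (Bob proposes): Alice can get 332.1092 next round, worth 0.69 × 332.1092 = 229.155348 now. Bob offers 229.155348 and keeps 500 − 229.155348 = 270.844652.
Round 2 (Alice proposes): Bob can get 270.844652 next round, worth 0.69 × 270.844652 = 186.88280988 now, so Alice offers 186.88280988, keeping 313.11719012.
Round 1 (Bob proposes): Alice can get 313.11719012 next round, worth 0.69 × 313.11719012 = 216.0508611828 now, so Bob offers 216.0508611828, keeping 283.9491388172.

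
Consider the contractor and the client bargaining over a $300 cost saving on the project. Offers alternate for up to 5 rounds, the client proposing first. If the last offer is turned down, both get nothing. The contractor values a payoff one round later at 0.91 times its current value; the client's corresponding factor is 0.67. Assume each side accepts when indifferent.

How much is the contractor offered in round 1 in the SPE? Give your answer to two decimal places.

Solve by backward induction from round 5.
Round 5 (the client proposes): the contractor will accept anything ≥ 0, so the client offers 0 and keeps 300.
Round 4 (the contractor proposes): the client can get 300 next round, worth 0.67 × 300 = 201 now; the contractor offers that and keeps 99.
Round 3 (the client proposes): the contractor can get 99 next round, worth 0.91 × 99 = 90.09 now, so the client offers 90.09, keeping 209.91.
Round 2 (the contractor proposes): the client can get 209.91 next round, worth 0.67 × 209.91 = 140.6397 now. The contractor offers 140.6397 and keeps 300 − 140.6397 = 159.3603.
Round 1 (the client proposes): the contractor can get 159.3603 next round, worth 0.91 × 159.3603 = 145.017873 now; the client offers that and keeps 154.982127.

145.02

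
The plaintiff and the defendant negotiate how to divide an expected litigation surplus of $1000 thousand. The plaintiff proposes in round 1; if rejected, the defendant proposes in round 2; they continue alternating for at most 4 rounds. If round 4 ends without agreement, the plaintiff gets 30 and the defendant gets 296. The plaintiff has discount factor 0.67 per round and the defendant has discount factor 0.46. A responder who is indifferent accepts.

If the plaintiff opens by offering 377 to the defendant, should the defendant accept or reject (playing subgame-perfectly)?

Accept

Work out the defendant's continuation value if the offer is rejected.
Round 4 (the defendant proposes): the plaintiff gets 30 if talks fail, so the defendant offers 30 and keeps 970.
Round 3 (the plaintiff proposes): the defendant can get 970 next round, worth 0.46 × 970 = 446.2 now. The plaintiff offers 446.2 and keeps 1000 − 446.2 = 553.8.
Round 2 (the defendant proposes): the plaintiff can get 553.8 next round, worth 0.67 × 553.8 = 371.046 now. The defendant offers 371.046 and keeps 1000 − 371.046 = 628.954.
So by rejecting in round 1, the defendant gets 628.954 next round, worth 0.46 × 628.954 = 289.31884 now.
Offer 377 ≥ 289.31884, so the defendant accepts.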